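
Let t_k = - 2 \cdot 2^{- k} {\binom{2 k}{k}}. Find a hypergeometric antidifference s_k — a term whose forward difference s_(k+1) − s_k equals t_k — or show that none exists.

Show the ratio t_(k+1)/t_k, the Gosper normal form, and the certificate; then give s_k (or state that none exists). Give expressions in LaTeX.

not Gosper-summable; s_k does not exist

r(k) = (2*k + 1)/(k + 1) after simplifying.
So A=2*k + 1 and B=k + 1, with C=1.
Need (2*k + 1)·f(k+1) − (k)·f(k) = 1.
d = -1 from the (1,1,0) case.
d = -1 < 0 ⇒ no nonzero polynomial f; not summable.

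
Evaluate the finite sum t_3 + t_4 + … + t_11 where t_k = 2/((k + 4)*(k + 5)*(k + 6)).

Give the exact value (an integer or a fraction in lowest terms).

Σ = 27/1904

r(k) = (k + 4)/(k + 7) after simplifying.
So A=k + 4 and B=k + 7, with C=1.
Need (k + 4)·f(k+1) − (k + 6)·f(k) = 1.
d = 2 from the (1,1,0) case.
Coefficient equations give f(k) = k*(k + 9)/40.
Then R = B(k−1)f/C = k*(k + 6)*(k + 9)/40, so s_k = R(k)·t_k = k*(k + 9)/(20*(k + 4)*(k + 5)).
Verify: 2/(k**3 + 15*k**2 + 74*k + 120) matches t_k.
Evaluate s at k=12 and k=3: 63/1360 and 9/280; difference 27/1904.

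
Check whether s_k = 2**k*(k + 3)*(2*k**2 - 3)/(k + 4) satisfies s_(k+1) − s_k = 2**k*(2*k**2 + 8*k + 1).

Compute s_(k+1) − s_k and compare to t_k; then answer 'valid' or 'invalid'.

Invalid: residual 2**k*(-2*k**3 - 14*k**2 - 33*k - 7)/(k**2 + 9*k + 20) ≠ 0.

s_(k+1) = 2**(k + 1)*(k + 4)*(2*(k + 1)**2 - 3)/(k + 5)
s_(k+1) − s_k = 2**k*(2*k**4 + 24*k**3 + 99*k**2 + 136*k + 13)/(k**2 + 9*k + 20)
(s_(k+1) − s_k) − t_k = 2**k*(-2*k**3 - 14*k**2 - 33*k - 7)/(k**2 + 9*k + 20)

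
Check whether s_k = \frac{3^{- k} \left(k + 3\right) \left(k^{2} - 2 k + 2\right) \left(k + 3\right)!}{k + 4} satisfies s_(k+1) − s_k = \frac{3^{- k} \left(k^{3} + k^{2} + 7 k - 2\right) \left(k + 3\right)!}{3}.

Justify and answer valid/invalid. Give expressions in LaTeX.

Invalid: residual - \frac{3^{- k} \left(k^{4} + 5 k^{3} + 8 k^{2} + 32 k - 14\right) \left(k + 3\right)!}{3 \left(k + 4\right) \left(k + 5\right)} ≠ 0.

s_(k+1) = (k + 4)*(k**2 + 1)*factorial(k + 4)/(3*3**k*(k + 5))
s_(k+1) − s_k = (k**5 + 9*k**4 + 31*k**3 + 73*k**2 + 90*k - 26)*factorial(k + 3)/(3*3**k*(k + 4)*(k + 5))
(s_(k+1) − s_k) − t_k = -(k**4 + 5*k**3 + 8*k**2 + 32*k - 14)*factorial(k + 3)/(3*3**k*(k + 4)*(k + 5))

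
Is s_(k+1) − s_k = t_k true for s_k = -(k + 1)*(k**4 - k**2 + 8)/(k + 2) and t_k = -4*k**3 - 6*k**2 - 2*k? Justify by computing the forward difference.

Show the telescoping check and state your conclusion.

Invalid: residual (3*k**4 + 14*k**3 + 15*k**2 + 4*k - 8)/(k**2 + 5*k + 6) ≠ 0.

s_(k+1) = -(k + 2)*((k + 1)**4 - (k + 1)**2 + 8)/(k + 3)
s_(k+1) − s_k = (-4*k**5 - 23*k**4 - 42*k**3 - 31*k**2 - 8*k - 8)/(k**2 + 5*k + 6)
(s_(k+1) − s_k) − t_k = (3*k**4 + 14*k**3 + 15*k**2 + 4*k - 8)/(k**2 + 5*k + 6)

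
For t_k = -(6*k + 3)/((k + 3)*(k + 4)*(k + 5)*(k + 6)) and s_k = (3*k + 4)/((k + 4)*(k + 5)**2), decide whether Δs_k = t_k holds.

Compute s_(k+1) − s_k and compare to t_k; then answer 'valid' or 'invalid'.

Invalid: residual 2*(9*k**2 + 55*k + 39)/(k**6 + 29*k**5 + 347*k**4 + 2191*k**3 + 7692*k**2 + 14220*k + 10800) ≠ 0.

s_(k+1) = (3*k + 7)/((k + 5)*(k + 6)**2)
s_(k+1) − s_k = (-6*k**2 - 33*k - 4)/(k**5 + 26*k**4 + 269*k**3 + 1384*k**2 + 3540*k + 3600)
(s_(k+1) − s_k) − t_k = 2*(9*k**2 + 55*k + 39)/(k**6 + 29*k**5 + 347*k**4 + 2191*k**3 + 7692*k**2 + 14220*k + 10800)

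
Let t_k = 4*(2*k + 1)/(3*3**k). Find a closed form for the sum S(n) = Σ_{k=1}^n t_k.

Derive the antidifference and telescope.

Step 1: r(k) = (2*k + 3)/(3*(2*k + 1)).
A = 1/3, B = 1, C = k + 1/2.
Key eq: (1/3)·f(k+1) = (1)·f(k) + (k + 1/2).
Bound: deg f ≤ 1.
Coefficient equations give f(k) = -3*(k + 1)/2.
Then R = B(k−1)f/C = -3*(k + 1)/(2*k + 1), so s_k = R(k)·t_k = 4*(-k - 1)/3**k.
s_(k+1) − s_k = 4*(2*k + 1)/(3*3**k) = t_k.
Telescope: S(n) = s_(n+1) − s_(1) = 4*3**(-n - 1)*(-n - 2) − (-8/3) = 4*3**(-n - 1)*(2*3**n - n - 2).

S(n) = 4*3**(-n - 1)*(2*3**n - n - 2)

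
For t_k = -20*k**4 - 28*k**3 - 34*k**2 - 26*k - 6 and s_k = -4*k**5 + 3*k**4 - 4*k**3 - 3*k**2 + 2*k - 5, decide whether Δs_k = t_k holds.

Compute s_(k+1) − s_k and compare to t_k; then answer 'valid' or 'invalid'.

s_(k+1) = -4*k**5 - 17*k**4 - 32*k**3 - 37*k**2 - 24*k - 11
s_(k+1) − s_k = -20*k**4 - 28*k**3 - 34*k**2 - 26*k - 6
(s_(k+1) − s_k) − t_k = 0

Valid — Δs_k = t_k.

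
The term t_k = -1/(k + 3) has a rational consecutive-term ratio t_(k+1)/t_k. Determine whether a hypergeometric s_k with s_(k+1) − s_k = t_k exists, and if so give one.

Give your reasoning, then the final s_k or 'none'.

not Gosper-summable; s_k does not exist

Ratio r(k) = (k + 3)/(k + 4).
Take A(k)=k + 3, B(k)=k + 4, C(k)=1.
Set up (k + 3)·f(k+1) − (k + 3)·f(k) − (1) = 0.
Bound: deg f ≤ 0.
Generic f = c0 gives residual -1; -1 = 0 cannot hold, so t_k is not Gosper-summable.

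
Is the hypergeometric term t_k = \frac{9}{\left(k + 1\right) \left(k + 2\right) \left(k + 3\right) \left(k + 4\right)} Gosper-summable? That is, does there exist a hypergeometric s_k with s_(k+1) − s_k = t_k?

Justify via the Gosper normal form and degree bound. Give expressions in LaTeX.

Yes. s_k = \frac{k \left(k^{2} + 6 k + 11\right)}{2 \left(k + 1\right) \left(k + 2\right) \left(k + 3\right)}.

Ratio r(k) = (k + 1)/(k + 5).
So A=k + 1 and B=k + 5, with C=1.
f must satisfy (k + 1)·f(k+1) − (k + 4)·f(k) = 1.
d = 3 from the (1,1,0) case.
A polynomial solution: f(k) = k*(k**2 + 6*k + 11)/18.
So s_k = (B(k−1)f/C)·t_k = (k*(k + 4)*(k**2 + 6*k + 11)/18)·t_k = k*(k**2 + 6*k + 11)/(2*(k + 1)*(k + 2)*(k + 3)).
Check: Δs_k = 9/(k**4 + 10*k**3 + 35*k**2 + 50*k + 24). ✓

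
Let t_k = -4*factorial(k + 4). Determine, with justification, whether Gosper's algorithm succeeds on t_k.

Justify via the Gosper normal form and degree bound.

Ratio r(k) = k + 5.
So A=k + 5 and B=1, with C=1.
Key eq: (k + 5)·f(k+1) = (1)·f(k) + (1).
d = -1 from the (1,0,0) case.
Bound -1 < 0, so the key equation has no polynomial solution.

No — negative degree bound, so no certificate f.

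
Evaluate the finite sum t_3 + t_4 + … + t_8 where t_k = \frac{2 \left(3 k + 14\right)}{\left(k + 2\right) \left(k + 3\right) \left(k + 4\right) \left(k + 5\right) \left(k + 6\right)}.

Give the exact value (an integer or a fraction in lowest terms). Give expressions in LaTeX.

The ratio is (k + 2)*(3*k + 17)/((k + 7)*(3*k + 14)).
A = k + 2, B = k + 7, C = k + 14/3.
Key eq: (k + 2)·f(k+1) = (k + 6)·f(k) + (k + 14/3).
d = 4 from the (1,1,1) case.
Coefficient equations give f(k) = k*(k + 4)*(k**2 + 10*k + 31)/90.
Certificate R = B(k−1)f/C = k*(k + 4)*(k + 6)*(k**2 + 10*k + 31)/(30*(3*k + 14)) gives s_k = k*(k**2 + 10*k + 31)/(15*(k**3 + 10*k**2 + 31*k + 30)).
s_(k+1) − s_k = 2*(3*k + 14)/(k**5 + 20*k**4 + 155*k**3 + 580*k**2 + 1044*k + 720) = t_k.
Sum = s_(9) − s_(3); s_(9) = 101/1540, s_(3) = 7/120 ⇒ 67/9240.

Σ = 67/9240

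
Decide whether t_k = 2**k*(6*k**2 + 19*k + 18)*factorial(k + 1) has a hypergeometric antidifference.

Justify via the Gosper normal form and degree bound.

t_(k+1)/t_k = 2*(6*k**3 + 43*k**2 + 105*k + 86)/(6*k**2 + 19*k + 18).
Gosper form: A/B · C(k+1)/C(k) with A=2*k + 4, B=1, C=k**2 + 19*k/6 + 3.
Key eq: (2*k + 4)·f(k+1) = (1)·f(k) + (k**2 + 19*k/6 + 3).
Bound: deg f ≤ 1.
Solving with deg f ≤ 1: f(k) = (3*k + 2)/6.
So s_k = (B(k−1)f/C)·t_k = ((3*k + 2)/(6*k**2 + 19*k + 18))·t_k = 2**k*(3*k + 2)*factorial(k + 1).
Δs = 2**k*(6*k**2 + 19*k + 18)*factorial(k + 1), as required.

Yes. s_k = 2**k*(3*k + 2)*factorial(k + 1).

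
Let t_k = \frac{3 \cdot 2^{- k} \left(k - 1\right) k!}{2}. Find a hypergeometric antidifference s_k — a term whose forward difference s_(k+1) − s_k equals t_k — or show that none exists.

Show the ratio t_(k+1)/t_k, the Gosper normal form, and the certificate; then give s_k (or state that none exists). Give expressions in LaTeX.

Ratio r(k) = k*(k + 1)/(2*(k - 1)).
So A=k/2 + 1/2 and B=1, with C=k - 1.
Need (k/2 + 1/2)·f(k+1) − (1)·f(k) = k - 1.
deg f ≤ 0 (via 1,0,1).
Coefficient equations give f(k) = 2.
Certificate R = B(k−1)f/C = 2/(k - 1) gives s_k = 3*factorial(k)/2**k.
Δs = 3*(k - 1)*factorial(k)/(2*2**k), as required.

s_k = 3 \cdot 2^{- k} k!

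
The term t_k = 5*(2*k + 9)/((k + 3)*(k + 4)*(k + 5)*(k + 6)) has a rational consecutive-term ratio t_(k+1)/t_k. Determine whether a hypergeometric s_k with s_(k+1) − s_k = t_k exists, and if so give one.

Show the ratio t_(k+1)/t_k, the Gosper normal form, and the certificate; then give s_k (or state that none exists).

s_k = k*(k + 8)/(3*(k**2 + 8*k + 15))

r(k) = (k + 3)*(2*k + 11)/((k + 7)*(2*k + 9)) after simplifying.
So A=k + 3 and B=k + 7, with C=k + 9/2.
f must satisfy (k + 3)·f(k+1) − (k + 6)·f(k) = k + 9/2.
From deg A=1, deg B=1, deg C=1: d=3.
Solving with deg f ≤ 3: f(k) = k*(k + 4)*(k + 8)/30.
Then R = B(k−1)f/C = k*(k + 4)*(k + 6)*(k + 8)/(15*(2*k + 9)), so s_k = R(k)·t_k = k*(k + 8)/(3*(k**2 + 8*k + 15)).
Δs = 5*(2*k + 9)/(k**4 + 18*k**3 + 119*k**2 + 342*k + 360), as required.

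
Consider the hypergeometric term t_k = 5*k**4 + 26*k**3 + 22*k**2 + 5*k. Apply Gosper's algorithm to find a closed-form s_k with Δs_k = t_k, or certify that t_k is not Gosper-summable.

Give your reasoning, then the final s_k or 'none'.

s_k = k*(k**4 + 4*k**3 - 4*k**2 - 2*k + 1)

t_(k+1)/t_k = (5*k**4 + 46*k**3 + 130*k**2 + 147*k + 58)/(k*(5*k**3 + 26*k**2 + 22*k + 5)).
A = 1, B = 1, C = k**4 + 26*k**3/5 + 22*k**2/5 + k.
f must satisfy (1)·f(k+1) − (1)·f(k) = k**4 + 26*k**3/5 + 22*k**2/5 + k.
d = 5 from the (0,0,4) case.
Match coefficients ⇒ f(k) = k*(k - 1)*(k**3 + 5*k**2 + k - 1)/5.
So s_k = (B(k−1)f/C)·t_k = ((k - 1)*(k**3 + 5*k**2 + k - 1)/(5*k**3 + 26*k**2 + 22*k + 5))·t_k = k*(k**4 + 4*k**3 - 4*k**2 - 2*k + 1).
s_(k+1) − s_k = k*(5*k**3 + 26*k**2 + 22*k + 5) = t_k.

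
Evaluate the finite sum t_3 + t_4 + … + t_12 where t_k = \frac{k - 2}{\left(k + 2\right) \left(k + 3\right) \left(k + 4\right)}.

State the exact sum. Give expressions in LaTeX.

Compute t_(k+1)/t_k: get (k - 1)*(k + 2)/((k - 2)*(k + 5)).
So A=k + 2 and B=k + 5, with C=k - 2.
Key eq: (k + 2)·f(k+1) = (k + 4)·f(k) + (k - 2).
d = 2 from the (1,1,1) case.
Match coefficients ⇒ f(k) = -k.
Certificate R = B(k−1)f/C = -k*(k + 4)/(k - 2) gives s_k = -k/((k + 2)*(k + 3)).
s_(k+1) − s_k = (k - 2)/(k**3 + 9*k**2 + 26*k + 24) = t_k.
Sum = s_(13) − s_(3); s_(13) = -13/240, s_(3) = -1/10 ⇒ 11/240.

Σ = 11/240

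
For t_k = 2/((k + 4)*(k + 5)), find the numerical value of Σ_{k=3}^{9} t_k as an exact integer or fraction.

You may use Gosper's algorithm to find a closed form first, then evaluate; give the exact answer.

r(k) = (k + 4)/(k + 6) after simplifying.
Factor: A=k + 4; B=k + 6; C=1.
f must satisfy (k + 4)·f(k+1) − (k + 5)·f(k) = 1.
From deg A=1, deg B=1, deg C=0: d=1.
Solve for f: f(k) = k/4 (degree 1 ≤ 1).
Then R = B(k−1)f/C = k*(k + 5)/4, so s_k = R(k)·t_k = k/(2*(k + 4)).
Check: Δs_k = 2/(k**2 + 9*k + 20). ✓
Telescoping: Σ = s_(10) − s_(3) = 5/14 − (3/14) = 1/7.

Σ = 1/7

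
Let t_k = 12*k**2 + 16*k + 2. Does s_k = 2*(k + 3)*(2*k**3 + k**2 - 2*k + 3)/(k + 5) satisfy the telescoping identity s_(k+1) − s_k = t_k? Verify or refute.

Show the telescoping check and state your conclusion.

s_(k+1) = 2*(2*k**4 + 15*k**3 + 34*k**2 + 28*k + 16)/(k + 6)
s_(k+1) − s_k = 2*(6*k**4 + 66*k**3 + 195*k**2 + 165*k + 26)/(k**2 + 11*k + 30)
(s_(k+1) − s_k) − t_k = 4*(-4*k**3 - 37*k**2 - 43*k - 2)/(k**2 + 11*k + 30)

Invalid: residual 4*(-4*k**3 - 37*k**2 - 43*k - 2)/(k**2 + 11*k + 30) ≠ 0.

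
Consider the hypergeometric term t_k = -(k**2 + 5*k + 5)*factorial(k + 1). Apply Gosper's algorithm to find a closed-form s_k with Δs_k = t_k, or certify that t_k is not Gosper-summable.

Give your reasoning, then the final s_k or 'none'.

r(k) = (k + 2)*(5*k + (k + 1)**2 + 10)/(k**2 + 5*k + 5) after simplifying.
A = k + 2, B = 1, C = k**2 + 5*k + 5.
Set up (k + 2)·f(k+1) − (1)·f(k) − (k**2 + 5*k + 5) = 0.
Degrees (1,0,2) ⇒ d ≤ 1.
Solve for f: f(k) = k + 3 (degree 1 ≤ 1).
Certificate R = B(k−1)f/C = (k + 3)/(k**2 + 5*k + 5) gives s_k = -(k + 3)*factorial(k + 1).
Δs = -(k**2 + 5*k + 5)*factorial(k + 1), as required.

s_k = -(k + 3)*factorial(k + 1)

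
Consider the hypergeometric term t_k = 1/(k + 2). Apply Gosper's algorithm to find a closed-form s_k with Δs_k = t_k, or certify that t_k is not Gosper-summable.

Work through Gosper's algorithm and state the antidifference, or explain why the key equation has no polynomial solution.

The ratio is (k + 2)/(k + 3).
Take A(k)=k + 2, B(k)=k + 3, C(k)=1.
Solve (k + 2)·f(k+1) − (k + 2)·f(k) = 1.
From deg A=1, deg B=1, deg C=0: d=0.
Write f(k) = c0. Then LHS − RHS = -1, requiring -1 = 0: contradictory. No certificate.

none — t_k is not Gosper-summable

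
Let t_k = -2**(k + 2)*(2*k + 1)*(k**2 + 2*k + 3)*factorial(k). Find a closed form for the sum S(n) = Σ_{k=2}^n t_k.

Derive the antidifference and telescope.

S(n) = -8*2**n*n**3*factorial(n) - 24*2**n*n**2*factorial(n) - 32*2**n*n*factorial(n) - 16*2**n*factorial(n) + 160

Step 1: r(k) = 2*(k + 1)*(2*k + 3)*(2*k + (k + 1)**2 + 5)/((2*k + 1)*(k**2 + 2*k + 3)).
Factor: A=2*k + 2; B=1; C=k**3 + 5*k**2/2 + 4*k + 3/2.
Set up (2*k + 2)·f(k+1) − (1)·f(k) − (k**3 + 5*k**2/2 + 4*k + 3/2) = 0.
deg f ≤ 2 (via 1,0,3).
A polynomial solution: f(k) = (k**2 + 1)/2.
Certificate R = B(k−1)f/C = (k**2 + 1)/((2*k + 1)*(k**2 + 2*k + 3)) gives s_k = -2**(k + 2)*(k**2 + 1)*factorial(k).
s_(k+1) − s_k = -2**(k + 2)*(2*k + 1)*(k**2 + 2*k + 3)*factorial(k) = t_k.
Evaluate: s_(n+1) = -2**(n + 3)*(n**2 + 2*n + 2)*factorial(n + 1); subtract s_(2) = -160 ⇒ S(n) = -8*2**n*n**3*factorial(n) - 24*2**n*n**2*factorial(n) - 32*2**n*n*factorial(n) - 16*2**n*factorial(n) + 160.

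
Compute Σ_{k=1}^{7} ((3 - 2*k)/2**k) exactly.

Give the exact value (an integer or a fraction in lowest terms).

Σ = -113/128

The ratio is (2*k - 1)/(2*(2*k - 3)).
Take A(k)=1/2, B(k)=1, C(k)=k - 3/2.
Solve (1/2)·f(k+1) − (1)·f(k) = k - 3/2.
deg f ≤ 1 (via 0,0,1).
Solve for f: f(k) = 1 - 2*k (degree 1 ≤ 1).
Then R = B(k−1)f/C = -2*(2*k - 1)/(2*k - 3), so s_k = R(k)·t_k = 2*(2*k - 1)/2**k.
s_(k+1) − s_k = (3 - 2*k)/2**k = t_k.
Evaluate s at k=8 and k=1: 15/128 and 1; difference -113/128.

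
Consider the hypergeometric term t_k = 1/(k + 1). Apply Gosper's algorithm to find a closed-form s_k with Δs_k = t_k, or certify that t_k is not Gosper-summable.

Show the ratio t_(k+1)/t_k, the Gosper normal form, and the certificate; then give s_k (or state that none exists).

none — t_k is not Gosper-summable

Compute t_(k+1)/t_k: get (k + 1)/(k + 2).
So A=k + 1 and B=k + 2, with C=1.
Need (k + 1)·f(k+1) − (k + 1)·f(k) = 1.
Bound: deg f ≤ 0.
Write f(k) = c0. Then LHS − RHS = -1, requiring -1 = 0: contradictory. No certificate.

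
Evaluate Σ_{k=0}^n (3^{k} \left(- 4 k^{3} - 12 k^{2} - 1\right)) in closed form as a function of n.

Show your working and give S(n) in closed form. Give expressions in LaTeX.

The ratio is 3*(4*(k + 1)**3 + 12*(k + 1)**2 + 1)/(4*k**3 + 12*k**2 + 1).
So A=3 and B=1, with C=k**3 + 3*k**2 + 1/4.
Key eq: (3)·f(k+1) = (1)·f(k) + (k**3 + 3*k**2 + 1/4).
Bound: deg f ≤ 3.
Coefficient equations give f(k) = (2*k**3 - 3*k**2 + 2)/4.
Get s_k = R·t_k = 3**k*(-2*k**3 + 3*k**2 - 2) with R(k) = B(k−1)f(k)/C(k) = (2*k**3 - 3*k**2 + 2)/(4*k**3 + 12*k**2 + 1).
Verify: 3**k*(-4*k**3 - 12*k**2 - 1) matches t_k.
s_(n+1) = 3**(n + 1)*(-2*n**3 - 3*n**2 - 1) and s_(0) = -2, so S(n) = -6*3**n*n**3 - 9*3**n*n**2 - 3*3**n + 2.

S(n) = - 6 \cdot 3^{n} n^{3} - 9 \cdot 3^{n} n^{2} - 3 \cdot 3^{n} + 2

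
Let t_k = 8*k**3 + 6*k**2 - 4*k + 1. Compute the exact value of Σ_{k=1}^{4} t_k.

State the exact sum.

Σ = 944

Compute t_(k+1)/t_k: get (8*k**3 + 30*k**2 + 32*k + 11)/(8*k**3 + 6*k**2 - 4*k + 1).
Gosper form: A/B · C(k+1)/C(k) with A=1, B=1, C=k**3 + 3*k**2/4 - k/2 + 1/8.
Solve (1)·f(k+1) − (1)·f(k) = k**3 + 3*k**2/4 - k/2 + 1/8.
d = 4 from the (0,0,3) case.
A polynomial solution: f(k) = k*(2*k**3 - 2*k**2 - 3*k + 4)/8.
Then R = B(k−1)f/C = k*(2*k**3 - 2*k**2 - 3*k + 4)/(8*k**3 + 6*k**2 - 4*k + 1), so s_k = R(k)·t_k = k*(2*k**3 - 2*k**2 - 3*k + 4).
s_(k+1) − s_k = 8*k**3 + 6*k**2 - 4*k + 1 = t_k.
Telescoping: Σ = s_(5) − s_(1) = 945 − (1) = 944.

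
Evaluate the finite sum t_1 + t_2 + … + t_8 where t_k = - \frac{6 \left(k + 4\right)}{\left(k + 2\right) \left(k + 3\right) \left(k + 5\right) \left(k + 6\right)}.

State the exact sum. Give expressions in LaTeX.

Step 1: r(k) = (k + 2)*(k + 5)**2/((k + 4)**2*(k + 7)).
A = k + 2, B = k + 7, C = k**2 + 8*k + 16.
Solve (k + 2)·f(k+1) − (k + 6)·f(k) = k**2 + 8*k + 16.
Degrees (1,1,2) ⇒ d ≤ 4.
Solving with deg f ≤ 4: f(k) = k*(k + 3)*(k + 4)*(k + 7)/20.
Certificate R = B(k−1)f/C = k*(k + 3)*(k + 6)*(k + 7)/(20*(k + 4)) gives s_k = 3*k*(-k - 7)/(10*(k**2 + 7*k + 10)).
Verify: 6*(-k - 4)/(k**4 + 16*k**3 + 91*k**2 + 216*k + 180) matches t_k.
Sum = s_(9) − s_(1); s_(9) = -108/385, s_(1) = -2/15 ⇒ -34/231.

Σ = -34/231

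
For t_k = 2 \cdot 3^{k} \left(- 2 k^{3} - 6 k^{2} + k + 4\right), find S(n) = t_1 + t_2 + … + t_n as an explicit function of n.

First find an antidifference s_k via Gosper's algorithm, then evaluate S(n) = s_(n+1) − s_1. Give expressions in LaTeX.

t_(k+1)/t_k = 3*(2*k**3 + 12*k**2 + 17*k + 3)/(2*k**3 + 6*k**2 - k - 4).
Take A(k)=3, B(k)=1, C(k)=k**3 + 3*k**2 - k/2 - 2.
Key eq: (3)·f(k+1) = (1)·f(k) + (k**3 + 3*k**2 - k/2 - 2).
Degrees (0,0,3) ⇒ d ≤ 3.
Coefficient equations give f(k) = (2*k**3 - 3*k**2 - k - 1)/4.
Get s_k = R·t_k = 3**k*(-2*k**3 + 3*k**2 + k + 1) with R(k) = B(k−1)f(k)/C(k) = (2*k**3 - 3*k**2 - k - 1)/(2*(2*k**3 + 6*k**2 - k - 4)).
Verify: 2*3**k*(-2*k**3 - 6*k**2 + k + 4) matches t_k.
Telescope: S(n) = s_(n+1) − s_(1) = 3**(n + 1)*(-2*n**3 - 3*n**2 + n + 3) − (9) = -6*3**n*n**3 - 9*3**n*n**2 + 3*3**n*n + 9*3**n - 9.

S(n) = - 6 \cdot 3^{n} n^{3} - 9 \cdot 3^{n} n^{2} + 3 \cdot 3^{n} n + 9 \cdot 3^{n} - 9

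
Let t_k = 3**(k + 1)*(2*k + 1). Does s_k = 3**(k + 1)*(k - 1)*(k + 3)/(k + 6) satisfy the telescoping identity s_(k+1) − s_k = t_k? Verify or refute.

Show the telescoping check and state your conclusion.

Invalid: residual 3**(k + 2)*(-2*k**2 - 12*k - 7)/(k**2 + 13*k + 42) ≠ 0.

s_(k+1) = 3**(k + 2)*k*(k + 4)/(k + 7)
s_(k+1) − s_k = 3**(k + 1)*(2*k**3 + 21*k**2 + 61*k + 21)/(k**2 + 13*k + 42)
(s_(k+1) − s_k) − t_k = 3**(k + 2)*(-2*k**2 - 12*k - 7)/(k**2 + 13*k + 42)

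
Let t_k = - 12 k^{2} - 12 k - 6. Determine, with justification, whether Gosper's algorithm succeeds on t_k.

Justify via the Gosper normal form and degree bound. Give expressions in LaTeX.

Yes. s_k = - 4 k^{3} - 2 k.

t_(k+1)/t_k = (2*k**2 + 6*k + 5)/(2*k**2 + 2*k + 1).
A = 1, B = 1, C = k**2 + k + 1/2.
f must satisfy (1)·f(k+1) − (1)·f(k) = k**2 + k + 1/2.
Degrees (0,0,2) ⇒ d ≤ 3.
A polynomial solution: f(k) = k*(2*k**2 + 1)/6.
Certificate R = B(k−1)f/C = k*(2*k**2 + 1)/(3*(2*k**2 + 2*k + 1)) gives s_k = -4*k**3 - 2*k.
s_(k+1) − s_k = -12*k**2 - 12*k - 6 = t_k.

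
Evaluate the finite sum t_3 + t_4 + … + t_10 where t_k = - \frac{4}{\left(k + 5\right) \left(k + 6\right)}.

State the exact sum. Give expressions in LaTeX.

Compute t_(k+1)/t_k: get (k + 5)/(k + 7).
So A=k + 5 and B=k + 7, with C=1.
Key eq: (k + 5)·f(k+1) = (k + 6)·f(k) + (1).
Degrees (1,1,0) ⇒ d ≤ 1.
Solve for f: f(k) = k/5 (degree 1 ≤ 1).
So s_k = (B(k−1)f/C)·t_k = (k*(k + 6)/5)·t_k = -4*k/(5*k + 25).
s_(k+1) − s_k = -4/(k**2 + 11*k + 30) = t_k.
Σ_(k=3)^(10) t_k = s_(11) − s_(3) = -11/20 − (-3/10) = -1/4.

Σ = -1/4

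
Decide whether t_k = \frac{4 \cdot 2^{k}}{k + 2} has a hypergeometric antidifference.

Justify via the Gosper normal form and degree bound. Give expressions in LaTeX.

t_(k+1)/t_k = 2*(k + 2)/(k + 3).
So A=2*k + 4 and B=k + 3, with C=1.
Key eq: (2*k + 4)·f(k+1) = (k + 2)·f(k) + (1).
deg f ≤ -1 (via 1,1,0).
deg f ≤ -1 is impossible — no certificate.

No. Not Gosper-summable.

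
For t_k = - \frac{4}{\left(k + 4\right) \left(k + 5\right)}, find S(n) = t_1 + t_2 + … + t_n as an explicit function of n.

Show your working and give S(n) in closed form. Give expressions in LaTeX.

t_(k+1)/t_k = (k + 4)/(k + 6).
Take A(k)=k + 4, B(k)=k + 6, C(k)=1.
Set up (k + 4)·f(k+1) − (k + 5)·f(k) − (1) = 0.
deg f ≤ 1 (via 1,1,0).
A polynomial solution: f(k) = k/4.
Then R = B(k−1)f/C = k*(k + 5)/4, so s_k = R(k)·t_k = -k/(k + 4).
s_(k+1) − s_k = -4/(k**2 + 9*k + 20) = t_k.
Evaluate: s_(n+1) = (-n - 1)/(n + 5); subtract s_(1) = -1/5 ⇒ S(n) = -4*n/(5*n + 25).

S(n) = - \frac{4 n}{5 n + 25}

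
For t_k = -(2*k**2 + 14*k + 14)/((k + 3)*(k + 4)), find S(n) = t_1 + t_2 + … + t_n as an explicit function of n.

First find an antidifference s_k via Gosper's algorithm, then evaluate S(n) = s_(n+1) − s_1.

The ratio is (k + 3)*(7*k + (k + 1)**2 + 14)/((k + 5)*(k**2 + 7*k + 7)).
A = k + 3, B = k + 5, C = k**2 + 7*k + 7.
Solve (k + 3)·f(k+1) − (k + 4)·f(k) = k**2 + 7*k + 7.
deg f ≤ 2 (via 1,1,2).
Coefficient equations give f(k) = k*(3*k + 4)/3.
So s_k = (B(k−1)f/C)·t_k = (k*(k + 4)*(3*k + 4)/(3*(k**2 + 7*k + 7)))·t_k = -2*k*(3*k + 4)/(3*k + 9).
Check: Δs_k = 2*(-k**2 - 7*k - 7)/(k**2 + 7*k + 12). ✓
Σ_(k=1)^n t_k = s_(n+1) − s_(1) = (2*(-3*n**2 - 10*n - 7)/(3*(n + 4))) − (-7/6), i.e. n*(-4*n - 11)/(2*(n + 4)).

S(n) = n*(-4*n - 11)/(2*(n + 4))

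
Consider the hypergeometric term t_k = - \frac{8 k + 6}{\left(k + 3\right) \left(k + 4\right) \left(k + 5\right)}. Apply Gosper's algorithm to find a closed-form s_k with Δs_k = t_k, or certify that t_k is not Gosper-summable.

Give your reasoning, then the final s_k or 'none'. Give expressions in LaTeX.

s_k = - \frac{k \left(5 k + 3\right)}{4 \left(k + 3\right) \left(k + 4\right)}

Ratio r(k) = (k + 3)*(4*k + 7)/((k + 6)*(4*k + 3)).
A = k + 3, B = k + 6, C = k + 3/4.
Key eq: (k + 3)·f(k+1) = (k + 5)·f(k) + (k + 3/4).
deg f ≤ 2 (via 1,1,1).
Coefficient equations give f(k) = k*(5*k + 3)/32.
Get s_k = R·t_k = -k*(5*k + 3)/(4*(k + 3)*(k + 4)) with R(k) = B(k−1)f(k)/C(k) = k*(k + 5)*(5*k + 3)/(8*(4*k + 3)).
Verify: 2*(-4*k - 3)/(k**3 + 12*k**2 + 47*k + 60) matches t_k.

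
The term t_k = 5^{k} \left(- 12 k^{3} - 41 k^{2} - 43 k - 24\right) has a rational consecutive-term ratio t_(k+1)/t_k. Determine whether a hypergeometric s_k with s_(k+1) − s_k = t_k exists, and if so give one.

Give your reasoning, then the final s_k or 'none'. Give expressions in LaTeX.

Compute t_(k+1)/t_k: get 5*(12*k**3 + 77*k**2 + 161*k + 120)/(12*k**3 + 41*k**2 + 43*k + 24).
Normal form (A,B,C) = (5, 1, k**3 + 41*k**2/12 + 43*k/12 + 2).
Need (5)·f(k+1) − (1)·f(k) = k**3 + 41*k**2/12 + 43*k/12 + 2.
From deg A=0, deg B=0, deg C=3: d=3.
Solve for f: f(k) = (3*k**3 - k**2 + 2*k + 1)/12 (degree 3 ≤ 3).
Then R = B(k−1)f/C = (3*k**3 - k**2 + 2*k + 1)/(12*k**3 + 41*k**2 + 43*k + 24), so s_k = R(k)·t_k = 5**k*(-3*k**3 + k**2 - 2*k - 1).
s_(k+1) − s_k = 5**k*(-12*k**3 - 41*k**2 - 43*k - 24) = t_k.

s_k = 5^{k} \left(- 3 k^{3} + k^{2} - 2 k - 1\right)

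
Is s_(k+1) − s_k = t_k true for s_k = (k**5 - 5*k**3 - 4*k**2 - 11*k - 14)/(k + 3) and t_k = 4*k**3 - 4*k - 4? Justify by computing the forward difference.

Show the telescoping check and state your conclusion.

Invalid: residual (-3*k**4 - 14*k**3 + 3*k**2 + 14*k + 5)/(k**2 + 7*k + 12) ≠ 0.

s_(k+1) = (-11*k + (k + 1)**5 - 5*(k + 1)**3 - 4*(k + 1)**2 - 25)/(k + 4)
s_(k+1) − s_k = (4*k**5 + 25*k**4 + 30*k**3 - 29*k**2 - 62*k - 43)/(k**2 + 7*k + 12)
(s_(k+1) − s_k) − t_k = (-3*k**4 - 14*k**3 + 3*k**2 + 14*k + 5)/(k**2 + 7*k + 12)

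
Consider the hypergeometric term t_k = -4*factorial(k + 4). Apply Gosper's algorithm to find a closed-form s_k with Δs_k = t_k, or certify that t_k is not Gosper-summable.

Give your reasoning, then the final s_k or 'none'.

r(k) = k + 5 after simplifying.
Take A(k)=k + 5, B(k)=1, C(k)=1.
Solve (k + 5)·f(k+1) − (1)·f(k) = 1.
From deg A=1, deg B=0, deg C=0: d=-1.
Bound -1 < 0, so the key equation has no polynomial solution.

no hypergeometric antidifference exists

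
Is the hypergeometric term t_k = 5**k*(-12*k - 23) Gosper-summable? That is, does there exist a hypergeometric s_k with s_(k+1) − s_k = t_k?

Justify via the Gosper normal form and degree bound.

Yes. s_k = 5**k*(-3*k - 2).

Ratio r(k) = 5*(12*k + 35)/(12*k + 23).
Normal form (A,B,C) = (5, 1, k + 23/12).
Set up (5)·f(k+1) − (1)·f(k) − (k + 23/12) = 0.
From deg A=0, deg B=0, deg C=1: d=1.
A polynomial solution: f(k) = (3*k + 2)/12.
Certificate R = B(k−1)f/C = (3*k + 2)/(12*k + 23) gives s_k = 5**k*(-3*k - 2).
Δs = 5**k*(-12*k - 23), as required.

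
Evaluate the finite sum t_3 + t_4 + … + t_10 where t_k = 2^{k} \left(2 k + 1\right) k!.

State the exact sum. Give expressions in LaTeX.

Ratio r(k) = 2*(k + 1)*(2*k + 3)/(2*k + 1).
So A=2*k + 2 and B=1, with C=k + 1/2.
Set up (2*k + 2)·f(k+1) − (1)·f(k) − (k + 1/2) = 0.
From deg A=1, deg B=0, deg C=1: d=0.
A polynomial solution: f(k) = 1/2.
Then R = B(k−1)f/C = 1/(2*k + 1), so s_k = R(k)·t_k = 2**k*factorial(k).
s_(k+1) − s_k = 2**k*(2*k + 1)*factorial(k) = t_k.
Telescoping: Σ = s_(11) − s_(3) = 81749606400 − (48) = 81749606352.

Σ = 81749606352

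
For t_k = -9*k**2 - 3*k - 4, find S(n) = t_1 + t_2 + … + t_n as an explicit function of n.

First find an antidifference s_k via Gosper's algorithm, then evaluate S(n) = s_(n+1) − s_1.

Compute t_(k+1)/t_k: get (9*k**2 + 21*k + 16)/(9*k**2 + 3*k + 4).
Take A(k)=1, B(k)=1, C(k)=k**2 + k/3 + 4/9.
f must satisfy (1)·f(k+1) − (1)·f(k) = k**2 + k/3 + 4/9.
From deg A=0, deg B=0, deg C=2: d=3.
Solve for f: f(k) = k*(3*k**2 - 3*k + 4)/9 (degree 3 ≤ 3).
Get s_k = R·t_k = k*(-3*k**2 + 3*k - 4) with R(k) = B(k−1)f(k)/C(k) = k*(3*k**2 - 3*k + 4)/(9*k**2 + 3*k + 4).
Δs = -9*k**2 - 3*k - 4, as required.
Telescope: S(n) = s_(n+1) − s_(1) = -3*n**3 - 6*n**2 - 7*n - 4 − (-4) = n*(-3*n**2 - 6*n - 7).

S(n) = n*(-3*n**2 - 6*n - 7)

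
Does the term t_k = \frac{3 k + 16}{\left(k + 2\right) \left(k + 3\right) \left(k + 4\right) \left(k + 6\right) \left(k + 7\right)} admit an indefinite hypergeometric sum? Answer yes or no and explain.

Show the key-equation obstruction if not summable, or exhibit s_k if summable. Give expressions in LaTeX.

Yes. s_k = \frac{k \left(k^{2} + 11 k + 36\right)}{36 \left(k^{3} + 11 k^{2} + 36 k + 36\right)}.

Step 1: r(k) = (k + 2)*(k + 6)*(3*k + 19)/((k + 5)*(k + 8)*(3*k + 16)).
Factor: A=k + 2; B=k + 8; C=k**2 + 31*k/3 + 80/3.
Key eq: (k + 2)·f(k+1) = (k + 7)·f(k) + (k**2 + 31*k/3 + 80/3).
From deg A=1, deg B=1, deg C=2: d=5.
Solving with deg f ≤ 5: f(k) = k*(k + 4)*(k + 5)*(k**2 + 11*k + 36)/108.
Get s_k = R·t_k = k*(k**2 + 11*k + 36)/(36*(k**3 + 11*k**2 + 36*k + 36)) with R(k) = B(k−1)f(k)/C(k) = k*(k + 4)*(k + 7)*(k**2 + 11*k + 36)/(36*(3*k + 16)).
Δs = (3*k + 16)/(k**5 + 22*k**4 + 185*k**3 + 740*k**2 + 1404*k + 1008), as required.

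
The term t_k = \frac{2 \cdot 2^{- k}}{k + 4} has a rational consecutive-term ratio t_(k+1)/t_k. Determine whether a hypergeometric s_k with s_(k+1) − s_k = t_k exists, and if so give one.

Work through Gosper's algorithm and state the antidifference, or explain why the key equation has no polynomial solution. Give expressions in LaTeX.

not Gosper-summable; s_k does not exist

The ratio is (k + 4)/(2*(k + 5)).
Normal form (A,B,C) = (k/2 + 2, k + 5, 1).
Set up (k/2 + 2)·f(k+1) − (k + 4)·f(k) − (1) = 0.
deg f ≤ -1 (via 1,1,0).
d = -1 < 0 ⇒ no nonzero polynomial f; not summable.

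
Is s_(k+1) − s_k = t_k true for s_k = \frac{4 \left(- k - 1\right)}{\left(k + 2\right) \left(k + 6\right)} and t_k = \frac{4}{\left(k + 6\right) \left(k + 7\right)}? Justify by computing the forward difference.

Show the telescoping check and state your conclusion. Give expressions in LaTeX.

Invalid: residual \frac{4 \left(- 2 k - 9\right)}{k^{4} + 18 k^{3} + 113 k^{2} + 288 k + 252} ≠ 0.

s_(k+1) = 4*(-k - 2)/((k + 3)*(k + 7))
s_(k+1) − s_k = 4*(k**2 + 3*k - 3)/(k**4 + 18*k**3 + 113*k**2 + 288*k + 252)
(s_(k+1) − s_k) − t_k = 4*(-2*k - 9)/(k**4 + 18*k**3 + 113*k**2 + 288*k + 252)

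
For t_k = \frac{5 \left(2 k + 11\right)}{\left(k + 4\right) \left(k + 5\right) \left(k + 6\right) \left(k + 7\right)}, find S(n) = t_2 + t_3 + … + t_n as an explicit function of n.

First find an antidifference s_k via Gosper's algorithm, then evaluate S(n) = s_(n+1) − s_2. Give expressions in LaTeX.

r(k) = (k + 4)*(2*k + 13)/((k + 8)*(2*k + 11)) after simplifying.
A = k + 4, B = k + 8, C = k + 11/2.
f must satisfy (k + 4)·f(k+1) − (k + 7)·f(k) = k + 11/2.
deg f ≤ 3 (via 1,1,1).
A polynomial solution: f(k) = k*(k + 5)*(k + 10)/48.
Then R = B(k−1)f/C = k*(k + 5)*(k + 7)*(k + 10)/(24*(2*k + 11)), so s_k = R(k)·t_k = 5*k*(k + 10)/(24*(k**2 + 10*k + 24)).
s_(k+1) − s_k = 5*(2*k + 11)/(k**4 + 22*k**3 + 179*k**2 + 638*k + 840) = t_k.
Telescope: S(n) = s_(n+1) − s_(2) = 5*(n**2 + 12*n + 11)/(24*(n**2 + 12*n + 35)) − (5/48) = 5*(n**2 + 12*n - 13)/(48*(n**2 + 12*n + 35)).

S(n) = \frac{5 \left(n^{2} + 12 n - 13\right)}{48 \left(n^{2} + 12 n + 35\right)}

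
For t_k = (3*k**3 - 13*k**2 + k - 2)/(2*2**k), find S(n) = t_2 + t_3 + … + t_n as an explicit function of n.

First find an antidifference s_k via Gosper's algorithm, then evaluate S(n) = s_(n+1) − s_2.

S(n) = 2**(-n - 2)*(11*2**n - 6*n**3 - 10*n**2 - 6*n)

Compute t_(k+1)/t_k: get (3*k**3 - 4*k**2 - 16*k - 11)/(2*(3*k**3 - 13*k**2 + k - 2)).
A = 1/2, B = 1, C = k**3 - 13*k**2/3 + k/3 - 2/3.
Solve (1/2)·f(k+1) − (1)·f(k) = k**3 - 13*k**2/3 + k/3 - 2/3.
deg f ≤ 3 (via 0,0,3).
Match coefficients ⇒ f(k) = -2*(k - 1)*(3*k**2 - k + 1)/3.
So s_k = (B(k−1)f/C)·t_k = (-2*(k - 1)*(3*k**2 - k + 1)/(3*k**3 - 13*k**2 + k - 2))·t_k = (-3*k**3 + 4*k**2 - 2*k + 1)/2**k.
Δs = (3*k**3 - 13*k**2 + k - 2)/(2*2**k), as required.
Evaluate: s_(n+1) = 2**(-n - 1)*n*(-3*n**2 - 5*n - 3); subtract s_(2) = -11/4 ⇒ S(n) = 2**(-n - 2)*(11*2**n - 6*n**3 - 10*n**2 - 6*n).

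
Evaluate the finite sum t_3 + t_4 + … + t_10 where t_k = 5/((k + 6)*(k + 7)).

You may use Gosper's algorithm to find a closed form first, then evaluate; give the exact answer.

Compute t_(k+1)/t_k: get (k + 6)/(k + 8).
Normal form (A,B,C) = (k + 6, k + 8, 1).
Solve (k + 6)·f(k+1) − (k + 7)·f(k) = 1.
d = 1 from the (1,1,0) case.
Match coefficients ⇒ f(k) = k/6.
Get s_k = R·t_k = 5*k/(6*(k + 6)) with R(k) = B(k−1)f(k)/C(k) = k*(k + 7)/6.
Verify: 5/(k**2 + 13*k + 42) matches t_k.
Sum = s_(11) − s_(3); s_(11) = 55/102, s_(3) = 5/18 ⇒ 40/153.

Σ = 40/153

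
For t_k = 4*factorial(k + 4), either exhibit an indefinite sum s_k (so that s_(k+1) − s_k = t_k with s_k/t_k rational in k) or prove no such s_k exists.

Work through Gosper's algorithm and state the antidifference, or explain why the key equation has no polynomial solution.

none (Gosper's algorithm certifies no s_k)

The ratio is k + 5.
Take A(k)=k + 5, B(k)=1, C(k)=1.
Set up (k + 5)·f(k+1) − (1)·f(k) − (1) = 0.
d = -1 from the (1,0,0) case.
Bound -1 < 0, so the key equation has no polynomial solution.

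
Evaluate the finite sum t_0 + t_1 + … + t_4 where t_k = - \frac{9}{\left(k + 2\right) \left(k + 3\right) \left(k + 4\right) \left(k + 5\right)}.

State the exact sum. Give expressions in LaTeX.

Ratio r(k) = (k + 2)/(k + 6).
So A=k + 2 and B=k + 6, with C=1.
Solve (k + 2)·f(k+1) − (k + 5)·f(k) = 1.
From deg A=1, deg B=1, deg C=0: d=3.
A polynomial solution: f(k) = k*(k**2 + 9*k + 26)/72.
R(k) = B(k−1)·f(k)/C(k) = k*(k + 5)*(k**2 + 9*k + 26)/72; s_k = R·t_k = k*(-k**2 - 9*k - 26)/(8*(k + 2)*(k + 3)*(k + 4)).
Check: Δs_k = -9/(k**4 + 14*k**3 + 71*k**2 + 154*k + 120). ✓
Σ_(k=0)^(4) t_k = s_(5) − s_(0) = -5/42 − (0) = -5/42.

Σ = -5/42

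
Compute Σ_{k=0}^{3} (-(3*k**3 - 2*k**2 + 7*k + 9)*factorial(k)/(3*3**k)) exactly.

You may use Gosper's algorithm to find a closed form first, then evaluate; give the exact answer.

Step 1: r(k) = (3*k**4 + 10*k**3 + 19*k**2 + 29*k + 17)/(3*(3*k**3 - 2*k**2 + 7*k + 9)).
Gosper form: A/B · C(k+1)/C(k) with A=k/3 + 1/3, B=1, C=k**3 - 2*k**2/3 + 7*k/3 + 3.
Solve (k/3 + 1/3)·f(k+1) − (1)·f(k) = k**3 - 2*k**2/3 + 7*k/3 + 3.
Degrees (1,0,3) ⇒ d ≤ 2.
Match coefficients ⇒ f(k) = 3*k**2 - 2*k - 4.
Then R = B(k−1)f/C = 3*(3*k**2 - 2*k - 4)/(3*k**3 - 2*k**2 + 7*k + 9), so s_k = R(k)·t_k = (-3*k**2 + 2*k + 4)*factorial(k)/3**k.
Verify: -(3*k**3 - 2*k**2 + 7*k + 9)*factorial(k)/(3*3**k) matches t_k.
Evaluate s at k=4 and k=0: -32/3 and 4; difference -44/3.

Σ = -44/3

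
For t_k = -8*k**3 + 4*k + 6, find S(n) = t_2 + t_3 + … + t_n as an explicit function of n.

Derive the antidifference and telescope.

S(n) = -2*n**4 - 4*n**3 + 8*n - 2

Compute t_(k+1)/t_k: get (2*k - 4*(k + 1)**3 + 5)/(-4*k**3 + 2*k + 3).
So A=1 and B=1, with C=k**3 - k/2 - 3/4.
Need (1)·f(k+1) − (1)·f(k) = k**3 - k/2 - 3/4.
Degrees (0,0,3) ⇒ d ≤ 4.
Coefficient equations give f(k) = k*(k**3 - 2*k**2 - 2)/4.
R(k) = B(k−1)·f(k)/C(k) = k*(k**3 - 2*k**2 - 2)/(4*k**3 - 2*k - 3); s_k = R·t_k = 2*k*(-k**3 + 2*k**2 + 2).
s_(k+1) − s_k = -8*k**3 + 4*k + 6 = t_k.
Σ_(k=2)^n t_k = s_(n+1) − s_(2) = (-2*n**4 - 4*n**3 + 8*n + 6) − (8), i.e. -2*n**4 - 4*n**3 + 8*n - 2.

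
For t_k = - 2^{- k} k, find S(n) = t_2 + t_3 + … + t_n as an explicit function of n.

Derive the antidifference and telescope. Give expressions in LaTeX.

S(n) = - \frac{3}{2} + 2^{- n} n + 2 \cdot 2^{- n}

r(k) = (k + 1)/(2*k) after simplifying.
Normal form (A,B,C) = (1/2, 1, k).
Set up (1/2)·f(k+1) − (1)·f(k) − (k) = 0.
d = 1 from the (0,0,1) case.
Solving with deg f ≤ 1: f(k) = -2*(k + 1).
So s_k = (B(k−1)f/C)·t_k = (-2*(k + 1)/k)·t_k = 2**(1 - k)*(k + 1).
Verify: -k/2**k matches t_k.
Telescope: S(n) = s_(n+1) − s_(2) = (n + 2)/2**n − (3/2) = -3/2 + n/2**n + 2/2**n.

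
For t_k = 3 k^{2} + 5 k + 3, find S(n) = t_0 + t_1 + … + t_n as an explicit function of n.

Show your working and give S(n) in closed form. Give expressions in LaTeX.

S(n) = n^{3} + 4 n^{2} + 6 n + 3

r(k) = (3*k**2 + 11*k + 11)/(3*k**2 + 5*k + 3) after simplifying.
Take A(k)=1, B(k)=1, C(k)=k**2 + 5*k/3 + 1.
Solve (1)·f(k+1) − (1)·f(k) = k**2 + 5*k/3 + 1.
deg f ≤ 3 (via 0,0,2).
Coefficient equations give f(k) = k*(k**2 + k + 1)/3.
Certificate R = B(k−1)f/C = k*(k**2 + k + 1)/(3*k**2 + 5*k + 3) gives s_k = k*(k**2 + k + 1).
s_(k+1) − s_k = 3*k**2 + 5*k + 3 = t_k.
Telescope: S(n) = s_(n+1) − s_(0) = n**3 + 4*n**2 + 6*n + 3 − (0) = n**3 + 4*n**2 + 6*n + 3.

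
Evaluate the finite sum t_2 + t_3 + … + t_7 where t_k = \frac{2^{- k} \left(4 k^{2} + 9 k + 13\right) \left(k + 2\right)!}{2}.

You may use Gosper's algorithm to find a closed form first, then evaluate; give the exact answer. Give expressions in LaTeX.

Σ = 467721

r(k) = (k + 3)*(9*k + 4*(k + 1)**2 + 22)/(2*(4*k**2 + 9*k + 13)) after simplifying.
Factor: A=k/2 + 3/2; B=1; C=k**2 + 9*k/4 + 13/4.
Set up (k/2 + 3/2)·f(k+1) − (1)·f(k) − (k**2 + 9*k/4 + 13/4) = 0.
Degrees (1,0,2) ⇒ d ≤ 1.
A polynomial solution: f(k) = (4*k + 1)/2.
Get s_k = R·t_k = (4*k + 1)*factorial(k + 2)/2**k with R(k) = B(k−1)f(k)/C(k) = 2*(4*k + 1)/(4*k**2 + 9*k + 13).
Check: Δs_k = (4*k**2 + 9*k + 13)*factorial(k + 2)/(2*2**k). ✓
Evaluate s at k=8 and k=2: 467775 and 54; difference 467721.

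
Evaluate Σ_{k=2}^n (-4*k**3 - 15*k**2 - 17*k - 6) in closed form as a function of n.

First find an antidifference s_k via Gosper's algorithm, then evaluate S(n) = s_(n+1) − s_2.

S(n) = -n**4 - 7*n**3 - 17*n**2 - 17*n + 42

t_(k+1)/t_k = (4*k**2 + 19*k + 21)/(4*k**2 + 7*k + 3).
Gosper form: A/B · C(k+1)/C(k) with A=1, B=1, C=k**3 + 15*k**2/4 + 17*k/4 + 3/2.
Set up (1)·f(k+1) − (1)·f(k) − (k**3 + 15*k**2/4 + 17*k/4 + 3/2) = 0.
d = 4 from the (0,0,3) case.
Solving with deg f ≤ 4: f(k) = k**2*(k + 1)*(k + 2)/4.
R(k) = B(k−1)·f(k)/C(k) = k**2/(4*k + 3); s_k = R·t_k = k**2*(-k**2 - 3*k - 2).
Check: Δs_k = -4*k**3 - 15*k**2 - 17*k - 6. ✓
Evaluate: s_(n+1) = -n**4 - 7*n**3 - 17*n**2 - 17*n - 6; subtract s_(2) = -48 ⇒ S(n) = -n**4 - 7*n**3 - 17*n**2 - 17*n + 42.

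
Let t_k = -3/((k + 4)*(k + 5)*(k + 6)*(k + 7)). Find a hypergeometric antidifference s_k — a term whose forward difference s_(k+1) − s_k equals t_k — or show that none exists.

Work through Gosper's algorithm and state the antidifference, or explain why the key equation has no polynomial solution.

The ratio is (k + 4)/(k + 8).
Normal form (A,B,C) = (k + 4, k + 8, 1).
f must satisfy (k + 4)·f(k+1) − (k + 7)·f(k) = 1.
Bound: deg f ≤ 3.
Solve for f: f(k) = k*(k**2 + 15*k + 74)/360 (degree 3 ≤ 3).
So s_k = (B(k−1)f/C)·t_k = (k*(k + 7)*(k**2 + 15*k + 74)/360)·t_k = k*(-k**2 - 15*k - 74)/(120*(k + 4)*(k + 5)*(k + 6)).
s_(k+1) − s_k = -3/(k**4 + 22*k**3 + 179*k**2 + 638*k + 840) = t_k.

s_k = k*(-k**2 - 15*k - 74)/(120*(k + 4)*(k + 5)*(k + 6))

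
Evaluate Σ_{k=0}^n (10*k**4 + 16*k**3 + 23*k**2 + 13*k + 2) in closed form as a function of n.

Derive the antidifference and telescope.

Ratio r(k) = (10*k**4 + 56*k**3 + 131*k**2 + 147*k + 64)/(10*k**4 + 16*k**3 + 23*k**2 + 13*k + 2).
Factor: A=1; B=1; C=k**4 + 8*k**3/5 + 23*k**2/10 + 13*k/10 + 1/5.
Solve (1)·f(k+1) − (1)·f(k) = k**4 + 8*k**3/5 + 23*k**2/10 + 13*k/10 + 1/5.
From deg A=0, deg B=0, deg C=4: d=5.
A polynomial solution: f(k) = k*(2*k**4 - k**3 + 3*k**2 - k - 1)/10.
Then R = B(k−1)f/C = k*(2*k**4 - k**3 + 3*k**2 - k - 1)/(10*k**4 + 16*k**3 + 23*k**2 + 13*k + 2), so s_k = R(k)·t_k = k*(2*k**4 - k**3 + 3*k**2 - k - 1).
Check: Δs_k = 10*k**4 + 16*k**3 + 23*k**2 + 13*k + 2. ✓
Telescope: S(n) = s_(n+1) − s_(0) = 2*n**5 + 9*n**4 + 19*n**3 + 22*n**2 + 12*n + 2 − (0) = 2*n**5 + 9*n**4 + 19*n**3 + 22*n**2 + 12*n + 2.

S(n) = 2*n**5 + 9*n**4 + 19*n**3 + 22*n**2 + 12*n + 2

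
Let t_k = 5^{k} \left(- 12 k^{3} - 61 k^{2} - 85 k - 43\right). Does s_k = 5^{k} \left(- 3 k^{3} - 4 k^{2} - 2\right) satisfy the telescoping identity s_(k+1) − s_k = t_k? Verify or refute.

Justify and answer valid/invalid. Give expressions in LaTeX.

Valid — Δs_k = t_k.

s_(k+1) = 5**(k + 1)*(-3*(k + 1)**3 - 4*(k + 1)**2 - 2)
s_(k+1) − s_k = 5**k*(-12*k**3 - 61*k**2 - 85*k - 43)
(s_(k+1) − s_k) − t_k = 0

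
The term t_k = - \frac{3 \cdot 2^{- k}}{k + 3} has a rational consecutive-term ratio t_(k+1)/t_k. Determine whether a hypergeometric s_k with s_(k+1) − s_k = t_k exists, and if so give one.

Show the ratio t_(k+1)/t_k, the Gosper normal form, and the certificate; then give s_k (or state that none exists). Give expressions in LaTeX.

not Gosper-summable; s_k does not exist

t_(k+1)/t_k = (k + 3)/(2*(k + 4)).
Factor: A=k/2 + 3/2; B=k + 4; C=1.
Solve (k/2 + 3/2)·f(k+1) − (k + 3)·f(k) = 1.
Bound: deg f ≤ -1.
Bound -1 < 0, so the key equation has no polynomial solution.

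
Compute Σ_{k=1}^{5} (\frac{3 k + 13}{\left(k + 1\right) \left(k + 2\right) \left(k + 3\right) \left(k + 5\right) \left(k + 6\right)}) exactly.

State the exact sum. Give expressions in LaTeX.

Step 1: r(k) = (k + 1)*(k + 5)*(3*k + 16)/((k + 4)*(k + 7)*(3*k + 13)).
So A=k + 1 and B=k + 7, with C=k**2 + 25*k/3 + 52/3.
Need (k + 1)·f(k+1) − (k + 6)·f(k) = k**2 + 25*k/3 + 52/3.
From deg A=1, deg B=1, deg C=2: d=5.
Solve for f: f(k) = k*(k + 3)*(k + 4)*(k**2 + 8*k + 17)/30 (degree 5 ≤ 5).
So s_k = (B(k−1)f/C)·t_k = (k*(k + 3)*(k + 6)*(k**2 + 8*k + 17)/(10*(3*k + 13)))·t_k = k*(k**2 + 8*k + 17)/(10*(k**3 + 8*k**2 + 17*k + 10)).
Check: Δs_k = (3*k + 13)/(k**5 + 17*k**4 + 107*k**3 + 307*k**2 + 396*k + 180). ✓
Evaluate s at k=6 and k=1: 303/3080 and 13/180; difference 145/5544.

Σ = 145/5544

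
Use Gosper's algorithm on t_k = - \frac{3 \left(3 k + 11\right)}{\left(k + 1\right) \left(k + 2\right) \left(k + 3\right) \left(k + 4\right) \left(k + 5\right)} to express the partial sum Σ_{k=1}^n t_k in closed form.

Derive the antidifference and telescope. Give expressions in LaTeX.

Step 1: r(k) = (k + 1)*(3*k + 14)/((k + 6)*(3*k + 11)).
Factor: A=k + 1; B=k + 6; C=k + 11/3.
f must satisfy (k + 1)·f(k+1) − (k + 5)·f(k) = k + 11/3.
From deg A=1, deg B=1, deg C=1: d=4.
Match coefficients ⇒ f(k) = k*(k + 3)*(k**2 + 7*k + 14)/24.
Get s_k = R·t_k = 3*k*(-k**2 - 7*k - 14)/(8*(k**3 + 7*k**2 + 14*k + 8)) with R(k) = B(k−1)f(k)/C(k) = k*(k + 3)*(k + 5)*(k**2 + 7*k + 14)/(8*(3*k + 11)).
Verify: 3*(-3*k - 11)/(k**5 + 15*k**4 + 85*k**3 + 225*k**2 + 274*k + 120) matches t_k.
Telescope: S(n) = s_(n+1) − s_(1) = 3*(-n**3 - 10*n**2 - 31*n - 22)/(8*(n**3 + 10*n**2 + 31*n + 30)) − (-11/40) = n*(-n**2 - 10*n - 31)/(10*(n**3 + 10*n**2 + 31*n + 30)).

S(n) = \frac{n \left(- n^{2} - 10 n - 31\right)}{10 \left(n^{3} + 10 n^{2} + 31 n + 30\right)}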